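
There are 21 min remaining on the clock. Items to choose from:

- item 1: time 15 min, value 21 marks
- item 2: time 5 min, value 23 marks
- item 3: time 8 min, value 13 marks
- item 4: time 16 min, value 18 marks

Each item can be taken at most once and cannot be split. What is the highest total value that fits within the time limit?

44 marks

Check high-value combinations within 21 min:
- item 1+item 2: time 15+5=20, value 21+23=44
- item 2+item 4: time 5+16=21, value 23+18=41
- item 2+item 3: time 5+8=13, value 23+13=36
- item 2: time 5, value 23
- item 1: time 15, value 21
Best: 44 marks.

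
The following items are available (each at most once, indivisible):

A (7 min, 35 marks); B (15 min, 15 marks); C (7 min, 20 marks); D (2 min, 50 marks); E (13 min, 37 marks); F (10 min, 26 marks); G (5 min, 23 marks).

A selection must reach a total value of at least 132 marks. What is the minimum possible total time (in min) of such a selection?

Subsets with value ≥ 132, sorted by total time:
- A+D+F+G: time 24, value 134
- A+D+E+G: time 27, value 145
- A+C+D+E: time 29, value 142
- D+E+F+G: time 30, value 136
Minimum time: 24 min.

24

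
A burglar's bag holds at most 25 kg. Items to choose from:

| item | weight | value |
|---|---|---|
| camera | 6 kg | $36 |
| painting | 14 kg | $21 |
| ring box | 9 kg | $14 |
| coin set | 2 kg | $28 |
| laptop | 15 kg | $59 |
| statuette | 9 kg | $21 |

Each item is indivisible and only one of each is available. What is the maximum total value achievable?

$123

Check high-value combinations within 25 kg:
- camera+coin set+laptop: weight 6+2+15=23, value 36+28+59=123
- camera+laptop: weight 6+15=21, value 36+59=95
- coin set+laptop: weight 2+15=17, value 28+59=87
- camera+coin set+statuette: weight 6+2+9=17, value 36+28+21=85
Best: $123.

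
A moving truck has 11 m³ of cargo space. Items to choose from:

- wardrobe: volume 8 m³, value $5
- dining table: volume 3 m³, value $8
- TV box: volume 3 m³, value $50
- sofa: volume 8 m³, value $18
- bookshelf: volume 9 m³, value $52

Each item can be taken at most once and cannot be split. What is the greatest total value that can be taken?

$68

Check high-value combinations within 11 m³:
- TV box+sofa: volume 3+8=11, value 50+18=68
- dining table+TV box: volume 3+3=6, value 8+50=58
- wardrobe+TV box: volume 8+3=11, value 5+50=55
- bookshelf: volume 9, value 52
- TV box: volume 3, value 50
Best: $68.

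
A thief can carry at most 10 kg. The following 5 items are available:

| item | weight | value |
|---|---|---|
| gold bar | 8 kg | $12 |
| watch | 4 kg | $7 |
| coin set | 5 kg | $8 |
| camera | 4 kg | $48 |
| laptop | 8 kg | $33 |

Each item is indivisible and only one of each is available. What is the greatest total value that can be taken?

This is a 0/1 knapsack; check combinations near the capacity.
- coin set+camera: weight 5+4=9, value 8+48=56
- watch+camera: weight 4+4=8, value 7+48=55
- camera: weight 4, value 48
Best: $56.

$56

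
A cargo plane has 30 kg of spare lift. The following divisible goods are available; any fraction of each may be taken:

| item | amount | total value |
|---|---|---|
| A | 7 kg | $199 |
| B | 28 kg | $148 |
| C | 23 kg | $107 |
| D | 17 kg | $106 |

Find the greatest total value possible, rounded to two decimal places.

Take in order of value per unit:
- A (199/7 per unit): all 7 → value 199, running total 199.00
- D (106/17 per unit): all 17 → value 106, running total 305.00
- B (148/28 per unit): 6 of 28 → value 6×148/28 = 31.7143, running total 336.71
Total 336.71.

336.71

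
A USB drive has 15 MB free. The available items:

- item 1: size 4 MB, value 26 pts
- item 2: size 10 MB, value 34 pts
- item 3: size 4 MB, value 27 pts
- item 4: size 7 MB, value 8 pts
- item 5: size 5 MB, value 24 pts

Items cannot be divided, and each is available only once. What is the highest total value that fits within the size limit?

77 pts

Check high-value combinations within 15 MB:
- item 1+item 3+item 5: size 4+4+5=13, value 26+27+24=77
- item 2+item 3: size 10+4=14, value 34+27=61
- item 1+item 3+item 4: size 4+4+7=15, value 26+27+8=61
- item 1+item 2: size 4+10=14, value 26+34=60
- item 2+item 5: size 10+5=15, value 34+24=58
Best: 77 pts.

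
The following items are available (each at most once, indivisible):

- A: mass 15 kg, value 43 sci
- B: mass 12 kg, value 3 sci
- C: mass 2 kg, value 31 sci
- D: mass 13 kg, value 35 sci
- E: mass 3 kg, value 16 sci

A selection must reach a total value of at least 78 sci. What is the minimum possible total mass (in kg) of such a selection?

18

Subsets with value ≥ 78, sorted by total mass:
- C+D+E: mass 18, value 82
- A+C+E: mass 20, value 90
Minimum mass: 18 kg.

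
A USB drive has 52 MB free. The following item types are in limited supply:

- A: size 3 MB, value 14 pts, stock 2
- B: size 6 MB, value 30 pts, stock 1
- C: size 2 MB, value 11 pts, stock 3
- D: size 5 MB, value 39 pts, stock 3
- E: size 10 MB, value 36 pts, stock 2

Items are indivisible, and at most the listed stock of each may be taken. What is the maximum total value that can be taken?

269 pts

Top feasible selections:
- 2×A + 1×B + 2×C + 3×D + 2×E: size 51, value 269
- 1×A + 1×B + 3×C + 3×D + 2×E: size 50, value 266
Best: 269 pts.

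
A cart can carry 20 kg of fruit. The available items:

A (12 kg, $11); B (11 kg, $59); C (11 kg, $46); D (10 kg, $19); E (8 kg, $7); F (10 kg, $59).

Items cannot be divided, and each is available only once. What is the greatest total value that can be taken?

$78

This is a 0/1 knapsack; check combinations near the capacity.
- D+F: weight 10+10=20, value 19+59=78
- E+F: weight 8+10=18, value 7+59=66
- B+E: weight 11+8=19, value 59+7=66
Best: $78.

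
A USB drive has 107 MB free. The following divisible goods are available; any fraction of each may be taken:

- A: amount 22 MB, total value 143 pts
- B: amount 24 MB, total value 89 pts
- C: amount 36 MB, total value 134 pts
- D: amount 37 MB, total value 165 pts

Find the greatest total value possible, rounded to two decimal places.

486.50

Take in order of value per unit:
- A (143/22 per unit): all 22 → value 143, running total 143.00
- D (165/37 per unit): all 37 → value 165, running total 308.00
- C (134/36 per unit): all 36 → value 134, running total 442.00
- B (89/24 per unit): 12 of 24 → value 12×89/24 = 44.5000, running total 486.50
Total 486.50.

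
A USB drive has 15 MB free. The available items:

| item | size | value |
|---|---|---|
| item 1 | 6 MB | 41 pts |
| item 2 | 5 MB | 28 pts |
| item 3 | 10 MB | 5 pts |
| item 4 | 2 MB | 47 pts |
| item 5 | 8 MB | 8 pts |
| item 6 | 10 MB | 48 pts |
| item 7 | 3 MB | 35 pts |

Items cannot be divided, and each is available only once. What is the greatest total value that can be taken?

130 pts

Check high-value combinations within 15 MB:
- item 4+item 6+item 7: size 2+10+3=15, value 47+48+35=130
- item 1+item 4+item 7: size 6+2+3=11, value 41+47+35=123
- item 1+item 2+item 4: size 6+5+2=13, value 41+28+47=116
- item 2+item 4+item 7: size 5+2+3=10, value 28+47+35=110
Best: 130 pts.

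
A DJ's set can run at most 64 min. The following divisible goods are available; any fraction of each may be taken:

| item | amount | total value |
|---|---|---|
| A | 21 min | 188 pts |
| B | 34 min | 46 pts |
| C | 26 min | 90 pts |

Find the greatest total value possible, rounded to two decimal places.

Take in order of value per unit:
- A (188/21 per unit): all 21 → value 188, running total 188.00
- C (90/26 per unit): all 26 → value 90, running total 278.00
- B (46/34 per unit): 17 of 34 → value 17×46/34 = 23.0000, running total 301.00
Total 301.00.

301.00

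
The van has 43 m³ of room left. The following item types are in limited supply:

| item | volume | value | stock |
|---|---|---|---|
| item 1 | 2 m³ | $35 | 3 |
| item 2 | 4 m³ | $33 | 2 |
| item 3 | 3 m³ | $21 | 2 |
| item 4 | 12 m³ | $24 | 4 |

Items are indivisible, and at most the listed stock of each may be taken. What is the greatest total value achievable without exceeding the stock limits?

$240

Best selections within volume 43 and stock limits:
- 3×item 1 + 2×item 2 + 1×item 3 + 2×item 4: volume 41, value 240
- 3×item 1 + 2×item 2 + 2×item 3 + 1×item 4: volume 32, value 237
- 3×item 1 + 1×item 2 + 2×item 3 + 2×item 4: volume 40, value 228
- 2×item 1 + 2×item 2 + 2×item 3 + 2×item 4: volume 42, value 226
Best: $240.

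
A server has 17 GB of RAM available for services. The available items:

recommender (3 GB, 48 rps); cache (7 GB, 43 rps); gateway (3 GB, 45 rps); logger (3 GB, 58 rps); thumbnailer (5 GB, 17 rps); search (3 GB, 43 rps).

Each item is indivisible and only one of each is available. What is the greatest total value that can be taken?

This is a 0/1 knapsack; check combinations near the capacity.
- recommender+gateway+logger+thumbnailer+search: memory 3+3+3+5+3=17, value 48+45+58+17+43=211
- recommender+gateway+logger+search: memory 3+3+3+3=12, value 48+45+58+43=194
- recommender+cache+gateway+logger: memory 3+7+3+3=16, value 48+43+45+58=194
- recommender+cache+logger+search: memory 3+7+3+3=16, value 48+43+58+43=192
Best: 211 rps.

211 rps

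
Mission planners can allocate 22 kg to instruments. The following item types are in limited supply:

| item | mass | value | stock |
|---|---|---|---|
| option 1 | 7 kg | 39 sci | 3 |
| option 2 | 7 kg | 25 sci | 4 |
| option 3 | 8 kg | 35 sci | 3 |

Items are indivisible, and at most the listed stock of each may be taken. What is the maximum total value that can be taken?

117 sci

Best selections within mass 22 and stock limits:
- 3×option 1: mass 21, value 117
- 2×option 1 + 1×option 3: mass 22, value 113
- 2×option 1 + 1×option 2: mass 21, value 103
- 1×option 1 + 1×option 2 + 1×option 3: mass 22, value 99
Best: 117 sci.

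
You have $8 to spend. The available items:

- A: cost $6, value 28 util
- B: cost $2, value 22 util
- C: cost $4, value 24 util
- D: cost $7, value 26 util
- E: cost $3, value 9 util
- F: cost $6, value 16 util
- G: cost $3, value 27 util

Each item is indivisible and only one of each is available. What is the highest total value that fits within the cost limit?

Check high-value combinations within $8:
- B+E+G: cost 2+3+3=8, value 22+9+27=58
- C+G: cost 4+3=7, value 24+27=51
- A+B: cost 6+2=8, value 28+22=50
- B+G: cost 2+3=5, value 22+27=49
- B+C: cost 2+4=6, value 22+24=46
Best: 58 util.

58 util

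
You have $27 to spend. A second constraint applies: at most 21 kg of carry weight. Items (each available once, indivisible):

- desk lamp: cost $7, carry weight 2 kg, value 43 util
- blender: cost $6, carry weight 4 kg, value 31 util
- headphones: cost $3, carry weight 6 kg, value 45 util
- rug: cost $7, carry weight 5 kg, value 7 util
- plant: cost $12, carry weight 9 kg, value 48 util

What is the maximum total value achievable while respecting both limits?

136 util

Feasible sets respecting both limits:
- desk lamp+headphones+plant: cost 22, carry weight 17, value 136
- desk lamp+blender+headphones+rug: cost 23, carry weight 17, value 126
- blender+headphones+plant: cost 21, carry weight 19, value 124
Best: 136 util.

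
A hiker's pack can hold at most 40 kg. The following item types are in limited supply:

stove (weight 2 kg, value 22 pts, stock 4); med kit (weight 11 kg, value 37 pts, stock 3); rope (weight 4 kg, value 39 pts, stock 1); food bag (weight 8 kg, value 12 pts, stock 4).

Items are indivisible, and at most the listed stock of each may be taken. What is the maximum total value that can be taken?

201 pts

Best selections within weight 40 and stock limits:
- 4×stove + 2×med kit + 1×rope: weight 34, value 201
- 3×stove + 2×med kit + 1×rope + 1×food bag: weight 40, value 191
Best: 201 pts.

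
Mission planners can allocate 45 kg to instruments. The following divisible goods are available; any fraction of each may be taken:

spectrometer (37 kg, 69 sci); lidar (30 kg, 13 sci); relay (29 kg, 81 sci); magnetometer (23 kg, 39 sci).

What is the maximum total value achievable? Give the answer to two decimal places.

Take in order of value per unit:
- relay (81/29 per unit): all 29 → value 81, running total 81.00
- spectrometer (69/37 per unit): 16 of 37 → value 16×69/37 = 29.8378, running total 110.84
Total 110.84.

110.84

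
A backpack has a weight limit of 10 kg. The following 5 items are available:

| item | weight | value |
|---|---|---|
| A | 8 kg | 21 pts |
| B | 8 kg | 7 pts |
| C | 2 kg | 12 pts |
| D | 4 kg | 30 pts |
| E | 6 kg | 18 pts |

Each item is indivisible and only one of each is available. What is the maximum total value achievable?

48 pts

Check high-value combinations within 10 kg:
- D+E: weight 4+6=10, value 30+18=48
- C+D: weight 2+4=6, value 12+30=42
- A+C: weight 8+2=10, value 21+12=33
- D: weight 4, value 30
Best: 48 pts.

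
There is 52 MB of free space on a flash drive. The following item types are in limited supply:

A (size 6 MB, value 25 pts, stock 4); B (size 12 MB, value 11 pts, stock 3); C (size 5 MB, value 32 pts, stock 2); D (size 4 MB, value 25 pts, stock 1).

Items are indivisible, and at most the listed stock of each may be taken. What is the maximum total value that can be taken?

Best selections within size 52 and stock limits:
- 4×A + 1×B + 2×C + 1×D: size 50, value 200
- 4×A + 2×C + 1×D: size 38, value 189
Best: 200 pts.

200 pts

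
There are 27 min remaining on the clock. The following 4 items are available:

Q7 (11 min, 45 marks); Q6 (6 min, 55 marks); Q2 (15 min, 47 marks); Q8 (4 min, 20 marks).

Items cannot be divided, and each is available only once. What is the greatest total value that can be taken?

122 marks

This is a 0/1 knapsack; check combinations near the capacity.
- Q6+Q2+Q8: time 6+15+4=25, value 55+47+20=122
- Q7+Q6+Q8: time 11+6+4=21, value 45+55+20=120
- Q6+Q2: time 6+15=21, value 55+47=102
- Q7+Q6: time 11+6=17, value 45+55=100
- Q7+Q2: time 11+15=26, value 45+47=92
Best: 122 marks.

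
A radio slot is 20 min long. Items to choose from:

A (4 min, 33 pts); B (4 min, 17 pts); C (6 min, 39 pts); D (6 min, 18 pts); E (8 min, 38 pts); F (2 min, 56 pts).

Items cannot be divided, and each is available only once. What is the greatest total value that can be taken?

166 pts

Check high-value combinations within 20 min:
- A+C+E+F: duration 4+6+8+2=20, value 33+39+38+56=166
- B+C+E+F: duration 4+6+8+2=20, value 17+39+38+56=150
- A+C+D+F: duration 4+6+6+2=18, value 33+39+18+56=146
Best: 166 pts.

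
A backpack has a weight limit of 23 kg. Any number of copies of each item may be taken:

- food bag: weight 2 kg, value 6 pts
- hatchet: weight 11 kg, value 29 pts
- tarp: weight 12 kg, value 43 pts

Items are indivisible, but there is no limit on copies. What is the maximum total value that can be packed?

73 pts

Best value-per-unit is tarp at 43/12; filling with it alone gives 1×43 = 43.
Optimal mix: 5×food bag + 1×tarp → weight 22, value 73.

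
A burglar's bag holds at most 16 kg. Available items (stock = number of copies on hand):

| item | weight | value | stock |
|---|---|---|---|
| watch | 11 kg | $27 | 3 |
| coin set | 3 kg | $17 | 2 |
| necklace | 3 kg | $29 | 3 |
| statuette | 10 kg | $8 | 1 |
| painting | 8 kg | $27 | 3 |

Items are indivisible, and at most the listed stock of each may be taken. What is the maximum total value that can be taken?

Top feasible selections:
- 2×coin set + 3×necklace: weight 15, value 121
- 1×coin set + 3×necklace: weight 12, value 104
- 2×coin set + 2×necklace: weight 12, value 92
- 3×necklace: weight 9, value 87
Best: $121.

$121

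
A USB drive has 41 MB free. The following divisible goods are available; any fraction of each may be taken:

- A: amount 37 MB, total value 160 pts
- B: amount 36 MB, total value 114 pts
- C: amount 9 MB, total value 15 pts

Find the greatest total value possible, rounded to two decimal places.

172.67

Take in order of value per unit:
- A (160/37 per unit): all 37 → value 160, running total 160.00
- B (114/36 per unit): 4 of 36 → value 4×114/36 = 12.6667, running total 172.67
Total 172.67.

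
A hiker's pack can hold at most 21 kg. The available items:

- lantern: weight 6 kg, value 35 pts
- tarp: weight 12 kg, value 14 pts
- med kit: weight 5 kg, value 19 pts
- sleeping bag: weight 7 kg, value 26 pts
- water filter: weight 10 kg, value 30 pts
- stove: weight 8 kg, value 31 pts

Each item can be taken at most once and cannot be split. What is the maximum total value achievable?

92 pts

Check high-value combinations within 21 kg:
- lantern+sleeping bag+stove: weight 6+7+8=21, value 35+26+31=92
- lantern+med kit+stove: weight 6+5+8=19, value 35+19+31=85
- lantern+med kit+water filter: weight 6+5+10=21, value 35+19+30=84
- lantern+med kit+sleeping bag: weight 6+5+7=18, value 35+19+26=80
- med kit+sleeping bag+stove: weight 5+7+8=20, value 19+26+31=76
Best: 92 pts.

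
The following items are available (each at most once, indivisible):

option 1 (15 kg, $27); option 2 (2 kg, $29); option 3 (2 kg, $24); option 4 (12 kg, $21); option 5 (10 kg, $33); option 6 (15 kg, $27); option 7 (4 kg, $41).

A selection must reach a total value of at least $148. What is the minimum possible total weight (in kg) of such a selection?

Subsets with value ≥ 148, sorted by total weight:
- option 2+option 3+option 4+option 5+option 7: weight 30, value 148
- option 1+option 2+option 3+option 5+option 7: weight 33, value 154
- option 2+option 3+option 5+option 6+option 7: weight 33, value 154
Minimum weight: 30 kg.

30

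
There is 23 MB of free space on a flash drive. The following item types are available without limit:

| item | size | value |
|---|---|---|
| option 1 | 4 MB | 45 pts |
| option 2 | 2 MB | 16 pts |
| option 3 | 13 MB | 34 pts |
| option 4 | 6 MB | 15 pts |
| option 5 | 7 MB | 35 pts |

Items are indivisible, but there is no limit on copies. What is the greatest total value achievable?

Best value-per-unit is option 1 at 45/4; filling with it alone gives 5×45 = 225.
Optimal mix: 5×option 1 + 1×option 2 → size 22, value 241.

241 pts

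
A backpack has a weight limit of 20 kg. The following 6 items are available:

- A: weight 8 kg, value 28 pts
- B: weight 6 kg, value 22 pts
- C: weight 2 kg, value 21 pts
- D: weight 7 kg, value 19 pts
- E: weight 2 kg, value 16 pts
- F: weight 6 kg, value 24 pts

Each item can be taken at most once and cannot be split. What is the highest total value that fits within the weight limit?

89 pts

Check high-value combinations within 20 kg:
- A+C+E+F: weight 8+2+2+6=18, value 28+21+16+24=89
- A+B+C+E: weight 8+6+2+2=18, value 28+22+21+16=87
- A+C+D+E: weight 8+2+7+2=19, value 28+21+19+16=84
Best: 89 pts.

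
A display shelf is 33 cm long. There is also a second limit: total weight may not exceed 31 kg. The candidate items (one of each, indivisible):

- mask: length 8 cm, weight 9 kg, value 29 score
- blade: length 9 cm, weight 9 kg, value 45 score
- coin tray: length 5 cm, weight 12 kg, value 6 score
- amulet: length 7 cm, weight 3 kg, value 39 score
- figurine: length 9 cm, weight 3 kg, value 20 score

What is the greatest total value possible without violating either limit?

133 score

Feasible sets respecting both limits:
- mask+blade+amulet+figurine: length 33, weight 24, value 133
- mask+blade+amulet: length 24, weight 21, value 113
- blade+coin tray+amulet+figurine: length 30, weight 27, value 110
- blade+amulet+figurine: length 25, weight 15, value 104
Best: 133 score.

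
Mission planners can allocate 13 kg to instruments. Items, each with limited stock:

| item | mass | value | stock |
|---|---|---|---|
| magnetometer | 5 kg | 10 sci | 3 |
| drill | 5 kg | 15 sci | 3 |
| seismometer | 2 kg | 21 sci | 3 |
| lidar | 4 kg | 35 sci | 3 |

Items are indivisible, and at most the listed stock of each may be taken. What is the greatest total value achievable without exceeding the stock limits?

112 sci

Top feasible selections:
- 2×seismometer + 2×lidar: mass 12, value 112
- 3×lidar: mass 12, value 105
- 3×seismometer + 1×lidar: mass 10, value 98
Best: 112 sci.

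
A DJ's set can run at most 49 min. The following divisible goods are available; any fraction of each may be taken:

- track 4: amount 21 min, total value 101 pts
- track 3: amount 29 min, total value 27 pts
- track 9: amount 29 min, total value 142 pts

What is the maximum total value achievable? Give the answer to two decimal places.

238.19

Take in order of value per unit:
- track 9 (142/29 per unit): all 29 → value 142, running total 142.00
- track 4 (101/21 per unit): 20 of 21 → value 20×101/21 = 96.1905, running total 238.19
Total 238.19.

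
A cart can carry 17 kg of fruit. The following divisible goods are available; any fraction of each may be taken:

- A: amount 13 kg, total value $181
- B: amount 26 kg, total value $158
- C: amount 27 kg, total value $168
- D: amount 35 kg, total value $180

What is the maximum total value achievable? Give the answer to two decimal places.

Take in order of value per unit:
- A (181/13 per unit): all 13 → value 181, running total 181.00
- C (168/27 per unit): 4 of 27 → value 4×168/27 = 24.8889, running total 205.89
Total 205.89.

205.89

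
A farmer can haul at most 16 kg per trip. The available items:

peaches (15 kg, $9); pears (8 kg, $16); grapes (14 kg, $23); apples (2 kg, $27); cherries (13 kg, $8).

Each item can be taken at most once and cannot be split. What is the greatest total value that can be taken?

$50

Check high-value combinations within 16 kg:
- grapes+apples: weight 14+2=16, value 23+27=50
- pears+apples: weight 8+2=10, value 16+27=43
- apples+cherries: weight 2+13=15, value 27+8=35
- apples: weight 2, value 27
- grapes: weight 14, value 23
Best: $50.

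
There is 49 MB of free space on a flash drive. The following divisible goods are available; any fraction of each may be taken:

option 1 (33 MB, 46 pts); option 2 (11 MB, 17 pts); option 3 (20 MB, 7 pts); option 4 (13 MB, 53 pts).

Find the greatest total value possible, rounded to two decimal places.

104.85

Take in order of value per unit:
- option 4 (53/13 per unit): all 13 → value 53, running total 53.00
- option 2 (17/11 per unit): all 11 → value 17, running total 70.00
- option 1 (46/33 per unit): 25 of 33 → value 25×46/33 = 34.8485, running total 104.85
Total 104.85.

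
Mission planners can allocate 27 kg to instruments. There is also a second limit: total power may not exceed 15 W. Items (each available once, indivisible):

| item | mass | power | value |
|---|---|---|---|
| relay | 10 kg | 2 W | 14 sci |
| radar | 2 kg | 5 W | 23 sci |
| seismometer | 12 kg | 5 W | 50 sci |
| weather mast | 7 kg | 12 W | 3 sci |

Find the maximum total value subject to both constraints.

Feasible sets respecting both limits:
- relay+radar+seismometer: mass 24, power 12, value 87
- radar+seismometer: mass 14, power 10, value 73
- relay+seismometer: mass 22, power 7, value 64
Best: 87 sci.

87 sci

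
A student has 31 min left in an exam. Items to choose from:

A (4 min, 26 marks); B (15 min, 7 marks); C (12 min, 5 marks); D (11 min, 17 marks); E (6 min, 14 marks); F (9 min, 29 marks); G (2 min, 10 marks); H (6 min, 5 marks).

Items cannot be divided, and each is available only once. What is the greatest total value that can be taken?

86 marks

Check high-value combinations within 31 min:
- A+D+E+F: time 4+11+6+9=30, value 26+17+14+29=86
- A+E+F+G+H: time 4+6+9+2+6=27, value 26+14+29+10+5=84
- A+D+F+G: time 4+11+9+2=26, value 26+17+29+10=82
Best: 86 marks.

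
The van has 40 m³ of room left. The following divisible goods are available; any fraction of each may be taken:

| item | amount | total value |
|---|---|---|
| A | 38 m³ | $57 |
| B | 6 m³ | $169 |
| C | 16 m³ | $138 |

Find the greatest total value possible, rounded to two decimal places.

334.00

Take in order of value per unit:
- B (169/6 per unit): all 6 → value 169, running total 169.00
- C (138/16 per unit): all 16 → value 138, running total 307.00
- A (57/38 per unit): 18 of 38 → value 18×57/38 = 27.0000, running total 334.00
Total 334.00.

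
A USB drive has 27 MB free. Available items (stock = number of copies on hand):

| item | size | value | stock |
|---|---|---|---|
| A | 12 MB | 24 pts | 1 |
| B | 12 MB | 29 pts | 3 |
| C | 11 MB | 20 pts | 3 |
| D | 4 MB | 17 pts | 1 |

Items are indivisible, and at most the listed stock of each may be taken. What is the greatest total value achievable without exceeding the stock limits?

Best selections within size 27 and stock limits:
- 1×B + 1×C + 1×D: size 27, value 66
- 1×A + 1×C + 1×D: size 27, value 61
- 2×B: size 24, value 58
- 2×C + 1×D: size 26, value 57
Best: 66 pts.

66 pts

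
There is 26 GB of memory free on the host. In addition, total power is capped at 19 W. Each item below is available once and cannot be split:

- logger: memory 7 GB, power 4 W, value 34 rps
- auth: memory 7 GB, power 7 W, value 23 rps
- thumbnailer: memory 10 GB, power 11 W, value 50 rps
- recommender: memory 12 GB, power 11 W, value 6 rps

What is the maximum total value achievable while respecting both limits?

84 rps

Feasible sets respecting both limits:
- logger+thumbnailer: memory 17, power 15, value 84
- auth+thumbnailer: memory 17, power 18, value 73
- logger+auth: memory 14, power 11, value 57
Best: 84 rps.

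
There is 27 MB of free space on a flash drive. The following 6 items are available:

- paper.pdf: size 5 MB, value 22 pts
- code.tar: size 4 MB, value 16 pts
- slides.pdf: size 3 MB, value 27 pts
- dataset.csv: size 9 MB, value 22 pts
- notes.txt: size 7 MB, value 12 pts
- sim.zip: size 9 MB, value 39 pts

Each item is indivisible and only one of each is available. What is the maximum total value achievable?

110 pts

Check high-value combinations within 27 MB:
- paper.pdf+slides.pdf+dataset.csv+sim.zip: size 5+3+9+9=26, value 22+27+22+39=110
- paper.pdf+code.tar+slides.pdf+sim.zip: size 5+4+3+9=21, value 22+16+27+39=104
- code.tar+slides.pdf+dataset.csv+sim.zip: size 4+3+9+9=25, value 16+27+22+39=104
- paper.pdf+slides.pdf+notes.txt+sim.zip: size 5+3+7+9=24, value 22+27+12+39=100
Best: 110 pts.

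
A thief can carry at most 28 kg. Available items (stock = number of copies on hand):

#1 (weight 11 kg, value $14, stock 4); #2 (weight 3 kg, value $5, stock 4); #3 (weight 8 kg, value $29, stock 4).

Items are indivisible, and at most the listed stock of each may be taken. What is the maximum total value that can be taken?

$92

Top feasible selections:
- 1×#2 + 3×#3: weight 27, value 92
- 3×#3: weight 24, value 87
- 4×#2 + 2×#3: weight 28, value 78
- 3×#2 + 2×#3: weight 25, value 73
Best: $92.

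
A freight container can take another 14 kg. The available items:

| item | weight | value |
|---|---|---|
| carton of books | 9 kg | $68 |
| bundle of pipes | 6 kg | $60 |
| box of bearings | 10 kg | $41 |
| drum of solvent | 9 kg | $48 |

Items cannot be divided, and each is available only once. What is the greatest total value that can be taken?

$68

Check high-value combinations within 14 kg:
- carton of books: weight 9, value 68
- bundle of pipes: weight 6, value 60
- drum of solvent: weight 9, value 48
- box of bearings: weight 10, value 41
Best: $68.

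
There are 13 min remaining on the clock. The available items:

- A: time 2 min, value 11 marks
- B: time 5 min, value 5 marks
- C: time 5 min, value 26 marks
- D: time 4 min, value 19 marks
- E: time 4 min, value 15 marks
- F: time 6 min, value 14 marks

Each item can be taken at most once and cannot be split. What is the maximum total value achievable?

60 marks

This is a 0/1 knapsack; check combinations near the capacity.
- C+D+E: time 5+4+4=13, value 26+19+15=60
- A+C+D: time 2+5+4=11, value 11+26+19=56
- A+C+E: time 2+5+4=11, value 11+26+15=52
Best: 60 marks.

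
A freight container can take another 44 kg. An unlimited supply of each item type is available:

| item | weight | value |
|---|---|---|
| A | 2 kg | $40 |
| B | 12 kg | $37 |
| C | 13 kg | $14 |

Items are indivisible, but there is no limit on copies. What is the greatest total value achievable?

Best value-per-unit is A at 40/2, and filling with it alone uses weight 22×2=44. No mix of the others beats 22×40 = 880.

$880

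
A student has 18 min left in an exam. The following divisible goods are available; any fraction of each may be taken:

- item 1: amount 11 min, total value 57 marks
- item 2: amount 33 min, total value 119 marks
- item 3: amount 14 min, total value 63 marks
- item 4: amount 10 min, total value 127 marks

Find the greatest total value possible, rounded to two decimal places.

168.45

Take in order of value per unit:
- item 4 (127/10 per unit): all 10 → value 127, running total 127.00
- item 1 (57/11 per unit): 8 of 11 → value 8×57/11 = 41.4545, running total 168.45
Total 168.45.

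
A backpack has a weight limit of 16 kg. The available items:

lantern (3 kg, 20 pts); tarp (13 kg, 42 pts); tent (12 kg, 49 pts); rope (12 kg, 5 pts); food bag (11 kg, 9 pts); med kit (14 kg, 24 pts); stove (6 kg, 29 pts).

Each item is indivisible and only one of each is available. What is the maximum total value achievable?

69 pts

Check high-value combinations within 16 kg:
- lantern+tent: weight 3+12=15, value 20+49=69
- lantern+tarp: weight 3+13=16, value 20+42=62
- lantern+stove: weight 3+6=9, value 20+29=49
- tent: weight 12, value 49
Best: 69 pts.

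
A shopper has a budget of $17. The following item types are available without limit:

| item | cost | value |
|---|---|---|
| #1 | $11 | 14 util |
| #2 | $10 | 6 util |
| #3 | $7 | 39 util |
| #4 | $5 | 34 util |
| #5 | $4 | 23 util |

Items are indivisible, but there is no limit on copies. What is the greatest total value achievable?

Best value-per-unit is #4 at 34/5; filling with it alone gives 3×34 = 102.
Optimal mix: 1×#3 + 2×#4 → cost 17, value 107.

107 util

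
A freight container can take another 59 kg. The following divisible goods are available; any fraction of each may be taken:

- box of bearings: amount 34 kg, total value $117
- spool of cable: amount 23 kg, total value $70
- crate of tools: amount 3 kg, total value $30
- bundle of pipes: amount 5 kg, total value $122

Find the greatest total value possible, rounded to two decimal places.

Take in order of value per unit:
- bundle of pipes (122/5 per unit): all 5 → value 122, running total 122.00
- crate of tools (30/3 per unit): all 3 → value 30, running total 152.00
- box of bearings (117/34 per unit): all 34 → value 117, running total 269.00
- spool of cable (70/23 per unit): 17 of 23 → value 17×70/23 = 51.7391, running total 320.74
Total 320.74.

320.74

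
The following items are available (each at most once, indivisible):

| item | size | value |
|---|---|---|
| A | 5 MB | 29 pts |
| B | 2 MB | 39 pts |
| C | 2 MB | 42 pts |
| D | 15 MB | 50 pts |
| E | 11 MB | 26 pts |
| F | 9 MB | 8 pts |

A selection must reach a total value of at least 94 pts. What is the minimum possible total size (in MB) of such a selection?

Subsets with value ≥ 94, sorted by total size:
- A+B+C: size 9, value 110
- B+C+E: size 15, value 107
- A+B+C+F: size 18, value 118
Minimum size: 9 MB.

9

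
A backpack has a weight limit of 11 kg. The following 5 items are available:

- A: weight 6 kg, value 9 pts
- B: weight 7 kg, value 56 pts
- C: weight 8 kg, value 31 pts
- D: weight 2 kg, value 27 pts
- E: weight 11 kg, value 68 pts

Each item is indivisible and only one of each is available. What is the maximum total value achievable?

Check high-value combinations within 11 kg:
- B+D: weight 7+2=9, value 56+27=83
- E: weight 11, value 68
- C+D: weight 8+2=10, value 31+27=58
- B: weight 7, value 56
- A+D: weight 6+2=8, value 9+27=36
Best: 83 pts.

83 pts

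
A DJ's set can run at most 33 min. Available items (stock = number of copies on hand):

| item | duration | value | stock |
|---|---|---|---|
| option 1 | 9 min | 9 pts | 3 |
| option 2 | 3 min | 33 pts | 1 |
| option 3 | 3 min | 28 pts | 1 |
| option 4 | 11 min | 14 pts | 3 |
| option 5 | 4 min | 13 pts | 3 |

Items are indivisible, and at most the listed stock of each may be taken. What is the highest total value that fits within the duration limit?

114 pts

Top feasible selections:
- 1×option 2 + 1×option 3 + 1×option 4 + 3×option 5: duration 29, value 114
- 1×option 1 + 1×option 2 + 1×option 3 + 3×option 5: duration 27, value 109
- 2×option 1 + 1×option 2 + 1×option 3 + 2×option 5: duration 32, value 105
- 1×option 2 + 1×option 3 + 2×option 4 + 1×option 5: duration 32, value 102
Best: 114 pts.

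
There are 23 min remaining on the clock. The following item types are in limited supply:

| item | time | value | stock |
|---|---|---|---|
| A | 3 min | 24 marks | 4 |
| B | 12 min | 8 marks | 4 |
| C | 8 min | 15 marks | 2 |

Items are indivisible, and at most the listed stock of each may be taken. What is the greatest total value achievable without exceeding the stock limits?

Best selections within time 23 and stock limits:
- 4×A + 1×C: time 20, value 111
- 4×A: time 12, value 96
Best: 111 marks.

111 marks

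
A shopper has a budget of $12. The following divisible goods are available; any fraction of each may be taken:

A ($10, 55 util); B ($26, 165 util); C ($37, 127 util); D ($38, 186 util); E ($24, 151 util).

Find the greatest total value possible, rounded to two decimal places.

76.15

Take in order of value per unit:
- B (165/26 per unit): 12 of 26 → value 12×165/26 = 76.1538, running total 76.15
Total 76.15.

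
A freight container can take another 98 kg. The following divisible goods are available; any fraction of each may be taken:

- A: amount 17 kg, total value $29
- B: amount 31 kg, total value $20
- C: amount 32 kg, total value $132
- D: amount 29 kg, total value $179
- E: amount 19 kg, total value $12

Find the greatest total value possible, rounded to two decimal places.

Take in order of value per unit:
- D (179/29 per unit): all 29 → value 179, running total 179.00
- C (132/32 per unit): all 32 → value 132, running total 311.00
- A (29/17 per unit): all 17 → value 29, running total 340.00
- B (20/31 per unit): 20 of 31 → value 20×20/31 = 12.9032, running total 352.90
Total 352.90.

352.90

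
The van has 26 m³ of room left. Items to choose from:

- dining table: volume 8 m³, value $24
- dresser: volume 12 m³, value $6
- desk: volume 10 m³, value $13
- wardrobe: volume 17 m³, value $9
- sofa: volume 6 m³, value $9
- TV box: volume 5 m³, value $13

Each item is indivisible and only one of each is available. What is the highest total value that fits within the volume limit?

$50

Check high-value combinations within 26 m³:
- dining table+desk+TV box: volume 8+10+5=23, value 24+13+13=50
- dining table+sofa+TV box: volume 8+6+5=19, value 24+9+13=46
- dining table+desk+sofa: volume 8+10+6=24, value 24+13+9=46
Best: $50.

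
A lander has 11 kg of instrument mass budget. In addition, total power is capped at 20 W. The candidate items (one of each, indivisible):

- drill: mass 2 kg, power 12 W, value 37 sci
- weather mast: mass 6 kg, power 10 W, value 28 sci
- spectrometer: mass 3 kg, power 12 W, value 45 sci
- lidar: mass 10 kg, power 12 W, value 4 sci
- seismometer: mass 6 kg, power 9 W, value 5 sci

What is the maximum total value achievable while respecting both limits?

Feasible sets respecting both limits:
- spectrometer: mass 3, power 12, value 45
- drill: mass 2, power 12, value 37
- weather mast: mass 6, power 10, value 28
- seismometer: mass 6, power 9, value 5
Best: 45 sci.

45 sci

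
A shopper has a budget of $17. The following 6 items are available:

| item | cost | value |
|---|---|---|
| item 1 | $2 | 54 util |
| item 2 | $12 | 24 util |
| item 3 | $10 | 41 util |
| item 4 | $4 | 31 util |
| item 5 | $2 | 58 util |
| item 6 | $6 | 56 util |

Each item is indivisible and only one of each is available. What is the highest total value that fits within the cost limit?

Check high-value combinations within $17:
- item 1+item 4+item 5+item 6: cost 2+4+2+6=14, value 54+31+58+56=199
- item 1+item 5+item 6: cost 2+2+6=10, value 54+58+56=168
- item 1+item 3+item 5: cost 2+10+2=14, value 54+41+58=153
Best: 199 util.

199 util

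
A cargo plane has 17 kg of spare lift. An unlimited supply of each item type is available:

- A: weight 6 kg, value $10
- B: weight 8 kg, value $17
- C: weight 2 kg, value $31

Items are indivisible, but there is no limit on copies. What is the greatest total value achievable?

Best value-per-unit is C at 31/2, and filling with it alone uses weight 8×2=16. No mix of the others beats 8×31 = 248.

$248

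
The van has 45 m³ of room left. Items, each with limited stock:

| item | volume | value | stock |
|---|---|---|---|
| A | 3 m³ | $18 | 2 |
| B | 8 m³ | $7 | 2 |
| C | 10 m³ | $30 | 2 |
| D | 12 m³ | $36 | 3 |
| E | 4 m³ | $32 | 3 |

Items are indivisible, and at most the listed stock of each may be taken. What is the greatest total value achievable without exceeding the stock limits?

$204

Top feasible selections:
- 2×A + 2×D + 3×E: volume 42, value 204
- 2×A + 1×C + 1×D + 3×E: volume 40, value 198
- 2×A + 2×C + 3×E: volume 38, value 192
Best: $204.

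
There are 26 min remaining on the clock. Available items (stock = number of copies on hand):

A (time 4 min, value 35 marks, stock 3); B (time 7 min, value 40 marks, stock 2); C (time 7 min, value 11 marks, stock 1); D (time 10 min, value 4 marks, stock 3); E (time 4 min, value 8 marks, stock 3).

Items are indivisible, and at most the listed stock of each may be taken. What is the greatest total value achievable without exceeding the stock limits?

Top feasible selections:
- 3×A + 2×B: time 26, value 185
- 2×A + 2×B + 1×E: time 26, value 158
- 3×A + 1×B + 1×C: time 26, value 156
- 3×A + 1×B + 1×E: time 23, value 153
Best: 185 marks.

185 marks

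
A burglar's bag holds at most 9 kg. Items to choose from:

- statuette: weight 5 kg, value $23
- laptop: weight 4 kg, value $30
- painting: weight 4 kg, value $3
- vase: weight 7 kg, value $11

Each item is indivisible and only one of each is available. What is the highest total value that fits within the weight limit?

Check high-value combinations within 9 kg:
- statuette+laptop: weight 5+4=9, value 23+30=53
- laptop+painting: weight 4+4=8, value 30+3=33
- laptop: weight 4, value 30
- statuette+painting: weight 5+4=9, value 23+3=26
Best: $53.

$53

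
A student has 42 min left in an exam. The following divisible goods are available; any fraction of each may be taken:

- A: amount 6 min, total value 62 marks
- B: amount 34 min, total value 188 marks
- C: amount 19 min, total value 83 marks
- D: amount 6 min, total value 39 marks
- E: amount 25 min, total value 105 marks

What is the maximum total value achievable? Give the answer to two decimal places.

Take in order of value per unit:
- A (62/6 per unit): all 6 → value 62, running total 62.00
- D (39/6 per unit): all 6 → value 39, running total 101.00
- B (188/34 per unit): 30 of 34 → value 30×188/34 = 165.8824, running total 266.88
Total 266.88.

266.88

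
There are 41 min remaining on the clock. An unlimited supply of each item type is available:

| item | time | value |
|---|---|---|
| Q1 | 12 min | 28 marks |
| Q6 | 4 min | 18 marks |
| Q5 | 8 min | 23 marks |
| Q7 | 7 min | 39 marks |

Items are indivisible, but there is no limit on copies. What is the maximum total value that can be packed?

213 marks

Best value-per-unit is Q7 at 39/7; filling with it alone gives 5×39 = 195.
Optimal mix: 1×Q6 + 5×Q7 → time 39, value 213.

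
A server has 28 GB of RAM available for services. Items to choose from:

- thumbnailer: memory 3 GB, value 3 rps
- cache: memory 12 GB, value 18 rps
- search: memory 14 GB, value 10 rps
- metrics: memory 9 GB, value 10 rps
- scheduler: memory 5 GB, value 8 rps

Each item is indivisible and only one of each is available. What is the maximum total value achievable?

36 rps

Check high-value combinations within 28 GB:
- cache+metrics+scheduler: memory 12+9+5=26, value 18+10+8=36
- thumbnailer+cache+metrics: memory 3+12+9=24, value 3+18+10=31
- thumbnailer+cache+scheduler: memory 3+12+5=20, value 3+18+8=29
Best: 36 rps.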